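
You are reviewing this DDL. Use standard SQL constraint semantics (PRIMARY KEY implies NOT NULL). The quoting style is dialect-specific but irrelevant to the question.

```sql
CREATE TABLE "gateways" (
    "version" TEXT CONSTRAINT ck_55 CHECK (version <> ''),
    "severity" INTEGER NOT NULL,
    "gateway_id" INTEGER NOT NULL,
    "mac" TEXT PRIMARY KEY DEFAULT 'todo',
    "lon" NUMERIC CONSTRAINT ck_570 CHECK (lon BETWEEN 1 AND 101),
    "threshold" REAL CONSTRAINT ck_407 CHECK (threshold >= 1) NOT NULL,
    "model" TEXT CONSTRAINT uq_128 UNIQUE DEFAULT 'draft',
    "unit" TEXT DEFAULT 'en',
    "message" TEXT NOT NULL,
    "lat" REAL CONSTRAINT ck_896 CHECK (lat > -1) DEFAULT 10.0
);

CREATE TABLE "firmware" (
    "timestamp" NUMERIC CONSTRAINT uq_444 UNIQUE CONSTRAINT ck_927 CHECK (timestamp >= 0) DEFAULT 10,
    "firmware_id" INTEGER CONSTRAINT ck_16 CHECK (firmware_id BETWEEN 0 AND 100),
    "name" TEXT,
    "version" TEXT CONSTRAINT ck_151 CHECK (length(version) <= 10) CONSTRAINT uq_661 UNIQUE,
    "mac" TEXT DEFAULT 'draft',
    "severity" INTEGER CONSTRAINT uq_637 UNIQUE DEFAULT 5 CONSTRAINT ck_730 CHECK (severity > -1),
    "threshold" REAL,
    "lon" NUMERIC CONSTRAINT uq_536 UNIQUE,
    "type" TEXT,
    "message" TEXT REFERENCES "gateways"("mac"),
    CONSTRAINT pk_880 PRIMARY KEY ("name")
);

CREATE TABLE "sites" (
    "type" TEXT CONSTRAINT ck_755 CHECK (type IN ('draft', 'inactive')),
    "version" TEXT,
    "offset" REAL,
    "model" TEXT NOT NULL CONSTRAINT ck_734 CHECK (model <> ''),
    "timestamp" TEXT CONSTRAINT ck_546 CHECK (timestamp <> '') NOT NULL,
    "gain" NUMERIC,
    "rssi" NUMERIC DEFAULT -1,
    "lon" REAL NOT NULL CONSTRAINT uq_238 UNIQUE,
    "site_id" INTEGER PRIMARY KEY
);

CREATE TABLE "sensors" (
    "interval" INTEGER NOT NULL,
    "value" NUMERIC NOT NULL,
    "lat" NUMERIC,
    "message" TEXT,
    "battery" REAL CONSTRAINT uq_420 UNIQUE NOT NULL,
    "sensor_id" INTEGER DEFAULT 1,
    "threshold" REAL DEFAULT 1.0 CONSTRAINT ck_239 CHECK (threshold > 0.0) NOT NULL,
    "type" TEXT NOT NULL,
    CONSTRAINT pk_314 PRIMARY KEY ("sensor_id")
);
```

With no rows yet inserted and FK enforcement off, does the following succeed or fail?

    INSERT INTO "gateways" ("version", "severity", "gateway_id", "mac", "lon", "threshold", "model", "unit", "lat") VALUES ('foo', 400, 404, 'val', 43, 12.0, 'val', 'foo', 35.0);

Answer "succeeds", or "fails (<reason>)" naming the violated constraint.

fails (NOT NULL on message)

message is omitted from the column list and has no DEFAULT, so it would receive NULL.
But message is declared NOT NULL.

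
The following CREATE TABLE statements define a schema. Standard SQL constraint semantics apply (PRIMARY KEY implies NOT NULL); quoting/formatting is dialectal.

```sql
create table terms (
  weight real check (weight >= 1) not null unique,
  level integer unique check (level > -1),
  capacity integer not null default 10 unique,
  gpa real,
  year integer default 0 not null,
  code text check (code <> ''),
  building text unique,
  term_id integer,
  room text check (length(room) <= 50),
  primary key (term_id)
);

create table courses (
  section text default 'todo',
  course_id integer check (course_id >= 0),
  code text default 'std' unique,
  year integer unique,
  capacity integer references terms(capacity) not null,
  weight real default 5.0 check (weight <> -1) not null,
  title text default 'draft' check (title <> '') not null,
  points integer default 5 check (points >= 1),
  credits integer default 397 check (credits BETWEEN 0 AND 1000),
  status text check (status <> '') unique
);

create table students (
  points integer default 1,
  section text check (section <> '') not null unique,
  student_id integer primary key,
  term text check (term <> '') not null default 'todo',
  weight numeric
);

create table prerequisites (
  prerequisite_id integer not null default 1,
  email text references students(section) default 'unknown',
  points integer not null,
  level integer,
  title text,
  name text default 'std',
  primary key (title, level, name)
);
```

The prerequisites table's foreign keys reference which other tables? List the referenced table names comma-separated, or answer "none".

students

- email REFERENCES students(section).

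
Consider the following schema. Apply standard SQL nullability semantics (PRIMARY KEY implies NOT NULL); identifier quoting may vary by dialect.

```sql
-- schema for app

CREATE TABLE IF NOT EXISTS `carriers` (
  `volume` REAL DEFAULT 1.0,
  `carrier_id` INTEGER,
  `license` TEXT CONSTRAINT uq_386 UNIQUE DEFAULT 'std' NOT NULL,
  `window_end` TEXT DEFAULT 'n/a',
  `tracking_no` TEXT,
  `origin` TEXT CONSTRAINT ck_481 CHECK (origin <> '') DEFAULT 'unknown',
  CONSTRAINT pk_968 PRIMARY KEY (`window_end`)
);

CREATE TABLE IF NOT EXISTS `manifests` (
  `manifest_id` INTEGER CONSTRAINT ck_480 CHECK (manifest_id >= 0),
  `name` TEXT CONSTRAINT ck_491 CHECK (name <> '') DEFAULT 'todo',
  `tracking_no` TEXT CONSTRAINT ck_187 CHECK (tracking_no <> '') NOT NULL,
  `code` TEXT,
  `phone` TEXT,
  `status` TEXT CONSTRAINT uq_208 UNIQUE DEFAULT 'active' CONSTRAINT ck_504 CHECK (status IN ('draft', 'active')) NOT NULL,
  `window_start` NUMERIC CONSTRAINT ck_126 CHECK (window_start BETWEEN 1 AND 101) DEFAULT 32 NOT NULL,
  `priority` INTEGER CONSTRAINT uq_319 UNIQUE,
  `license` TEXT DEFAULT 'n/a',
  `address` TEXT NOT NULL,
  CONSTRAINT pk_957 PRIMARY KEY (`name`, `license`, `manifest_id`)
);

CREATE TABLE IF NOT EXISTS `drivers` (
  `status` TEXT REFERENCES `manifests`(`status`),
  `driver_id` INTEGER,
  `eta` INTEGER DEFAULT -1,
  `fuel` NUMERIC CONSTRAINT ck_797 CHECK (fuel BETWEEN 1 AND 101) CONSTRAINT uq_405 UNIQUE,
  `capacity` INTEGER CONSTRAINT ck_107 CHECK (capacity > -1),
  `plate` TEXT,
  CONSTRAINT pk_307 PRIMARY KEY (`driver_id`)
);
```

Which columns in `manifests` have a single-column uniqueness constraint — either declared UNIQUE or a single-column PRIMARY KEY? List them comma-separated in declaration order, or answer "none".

status, priority

- manifest_id: part of a composite PRIMARY KEY — only the tuple is unique, not this column on its own.
- name: part of a composite PRIMARY KEY — only the tuple is unique, not this column on its own.
- tracking_no: no UNIQUE or single-column PK constraint.
- code: no UNIQUE or single-column PK constraint.
- phone: no UNIQUE or single-column PK constraint.
- status: declared UNIQUE → unique.
- window_start: no UNIQUE or single-column PK constraint.
- priority: declared UNIQUE → unique.
- license: part of a composite PRIMARY KEY — only the tuple is unique, not this column on its own.
- address: no UNIQUE or single-column PK constraint.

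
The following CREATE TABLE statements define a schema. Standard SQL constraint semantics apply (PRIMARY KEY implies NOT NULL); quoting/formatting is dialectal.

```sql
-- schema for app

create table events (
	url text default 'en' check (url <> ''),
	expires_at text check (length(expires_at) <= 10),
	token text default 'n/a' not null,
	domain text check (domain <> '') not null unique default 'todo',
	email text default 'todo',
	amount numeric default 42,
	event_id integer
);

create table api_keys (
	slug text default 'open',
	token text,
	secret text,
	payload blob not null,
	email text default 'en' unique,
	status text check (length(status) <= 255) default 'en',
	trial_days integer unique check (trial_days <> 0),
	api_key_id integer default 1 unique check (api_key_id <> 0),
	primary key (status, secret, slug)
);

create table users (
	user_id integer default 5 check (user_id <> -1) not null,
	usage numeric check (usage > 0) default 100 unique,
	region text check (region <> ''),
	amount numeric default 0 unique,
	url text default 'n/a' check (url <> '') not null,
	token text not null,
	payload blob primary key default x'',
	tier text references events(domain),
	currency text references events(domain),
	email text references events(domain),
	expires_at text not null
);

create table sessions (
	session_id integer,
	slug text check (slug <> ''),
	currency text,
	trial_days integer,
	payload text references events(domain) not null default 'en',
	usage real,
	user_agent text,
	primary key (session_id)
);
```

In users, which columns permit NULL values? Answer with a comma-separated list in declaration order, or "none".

- user_id: declared NOT NULL → not nullable.
- usage: CHECK does not forbid NULL (a CHECK constraint passes when its expression is NULL) → nullable.
- region: CHECK does not forbid NULL (a CHECK constraint passes when its expression is NULL) → nullable.
- amount: UNIQUE does not imply NOT NULL → nullable.
- url: declared NOT NULL → not nullable.
- token: declared NOT NULL → not nullable.
- payload: part of the PRIMARY KEY, which implies NOT NULL → not nullable.
- tier: a foreign key column may be NULL unless separately constrained → nullable.
- currency: a foreign key column may be NULL unless separately constrained → nullable.
- email: a foreign key column may be NULL unless separately constrained → nullable.
- expires_at: declared NOT NULL → not nullable.

usage, region, amount, tier, currency, email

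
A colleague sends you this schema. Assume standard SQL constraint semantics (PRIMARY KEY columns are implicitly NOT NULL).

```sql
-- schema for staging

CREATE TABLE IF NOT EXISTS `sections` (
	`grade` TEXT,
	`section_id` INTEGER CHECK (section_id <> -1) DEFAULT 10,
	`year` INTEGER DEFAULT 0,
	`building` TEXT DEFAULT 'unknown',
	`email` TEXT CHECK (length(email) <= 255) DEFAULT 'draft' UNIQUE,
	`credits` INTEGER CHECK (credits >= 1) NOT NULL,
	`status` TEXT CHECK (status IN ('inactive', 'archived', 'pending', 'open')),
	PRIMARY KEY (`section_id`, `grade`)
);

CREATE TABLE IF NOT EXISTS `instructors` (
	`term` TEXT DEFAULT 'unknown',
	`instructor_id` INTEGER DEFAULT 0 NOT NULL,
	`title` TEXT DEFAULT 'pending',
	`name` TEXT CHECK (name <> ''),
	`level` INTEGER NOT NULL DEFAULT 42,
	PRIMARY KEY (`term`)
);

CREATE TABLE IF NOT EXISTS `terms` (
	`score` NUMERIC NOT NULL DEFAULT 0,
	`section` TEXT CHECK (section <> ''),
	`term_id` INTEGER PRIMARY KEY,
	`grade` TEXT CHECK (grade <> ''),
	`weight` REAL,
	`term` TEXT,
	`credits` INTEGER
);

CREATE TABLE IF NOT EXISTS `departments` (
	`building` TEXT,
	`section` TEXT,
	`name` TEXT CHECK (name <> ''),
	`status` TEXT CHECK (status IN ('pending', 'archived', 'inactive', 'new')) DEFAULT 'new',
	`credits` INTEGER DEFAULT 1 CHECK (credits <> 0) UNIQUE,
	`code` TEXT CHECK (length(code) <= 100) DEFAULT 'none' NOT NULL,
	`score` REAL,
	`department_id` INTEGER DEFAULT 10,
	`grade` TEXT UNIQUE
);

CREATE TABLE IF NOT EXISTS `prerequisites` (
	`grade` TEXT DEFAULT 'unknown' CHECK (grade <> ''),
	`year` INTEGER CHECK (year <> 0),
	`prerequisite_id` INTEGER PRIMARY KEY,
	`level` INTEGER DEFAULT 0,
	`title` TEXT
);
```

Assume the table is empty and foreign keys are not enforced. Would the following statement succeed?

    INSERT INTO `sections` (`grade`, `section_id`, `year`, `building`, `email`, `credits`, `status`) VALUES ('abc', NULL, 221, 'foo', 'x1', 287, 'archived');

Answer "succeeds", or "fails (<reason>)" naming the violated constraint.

section_id is explicitly set to NULL, but section_id is part of the PRIMARY KEY (implied NOT NULL).

fails (NOT NULL on section_id)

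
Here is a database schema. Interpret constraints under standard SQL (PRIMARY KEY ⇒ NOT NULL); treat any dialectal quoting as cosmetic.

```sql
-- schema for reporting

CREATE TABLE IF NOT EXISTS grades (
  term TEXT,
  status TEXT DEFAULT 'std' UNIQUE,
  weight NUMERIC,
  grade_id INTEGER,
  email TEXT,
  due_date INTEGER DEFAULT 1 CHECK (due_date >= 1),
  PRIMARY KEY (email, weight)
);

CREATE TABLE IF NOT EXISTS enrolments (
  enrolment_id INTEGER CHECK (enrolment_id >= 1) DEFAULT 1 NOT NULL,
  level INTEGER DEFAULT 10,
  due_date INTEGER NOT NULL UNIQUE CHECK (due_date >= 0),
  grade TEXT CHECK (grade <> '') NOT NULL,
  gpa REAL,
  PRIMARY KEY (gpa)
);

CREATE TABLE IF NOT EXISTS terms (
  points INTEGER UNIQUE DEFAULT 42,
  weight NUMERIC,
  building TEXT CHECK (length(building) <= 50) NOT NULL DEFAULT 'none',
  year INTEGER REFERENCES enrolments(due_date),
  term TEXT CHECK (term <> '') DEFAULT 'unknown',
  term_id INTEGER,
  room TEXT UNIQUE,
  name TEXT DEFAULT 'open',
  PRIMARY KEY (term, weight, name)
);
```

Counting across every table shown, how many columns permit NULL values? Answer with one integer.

grades: 4 nullable (term, status, grade_id, due_date — PK (email, weight) and explicit NOT NULL columns excluded).
enrolments: 1 nullable (level — PK (gpa) and explicit NOT NULL columns excluded).
terms: 4 nullable (points, year, term_id, room — PK (term, weight, name) and explicit NOT NULL columns excluded).
Total: 4 + 1 + 4 = 9.

9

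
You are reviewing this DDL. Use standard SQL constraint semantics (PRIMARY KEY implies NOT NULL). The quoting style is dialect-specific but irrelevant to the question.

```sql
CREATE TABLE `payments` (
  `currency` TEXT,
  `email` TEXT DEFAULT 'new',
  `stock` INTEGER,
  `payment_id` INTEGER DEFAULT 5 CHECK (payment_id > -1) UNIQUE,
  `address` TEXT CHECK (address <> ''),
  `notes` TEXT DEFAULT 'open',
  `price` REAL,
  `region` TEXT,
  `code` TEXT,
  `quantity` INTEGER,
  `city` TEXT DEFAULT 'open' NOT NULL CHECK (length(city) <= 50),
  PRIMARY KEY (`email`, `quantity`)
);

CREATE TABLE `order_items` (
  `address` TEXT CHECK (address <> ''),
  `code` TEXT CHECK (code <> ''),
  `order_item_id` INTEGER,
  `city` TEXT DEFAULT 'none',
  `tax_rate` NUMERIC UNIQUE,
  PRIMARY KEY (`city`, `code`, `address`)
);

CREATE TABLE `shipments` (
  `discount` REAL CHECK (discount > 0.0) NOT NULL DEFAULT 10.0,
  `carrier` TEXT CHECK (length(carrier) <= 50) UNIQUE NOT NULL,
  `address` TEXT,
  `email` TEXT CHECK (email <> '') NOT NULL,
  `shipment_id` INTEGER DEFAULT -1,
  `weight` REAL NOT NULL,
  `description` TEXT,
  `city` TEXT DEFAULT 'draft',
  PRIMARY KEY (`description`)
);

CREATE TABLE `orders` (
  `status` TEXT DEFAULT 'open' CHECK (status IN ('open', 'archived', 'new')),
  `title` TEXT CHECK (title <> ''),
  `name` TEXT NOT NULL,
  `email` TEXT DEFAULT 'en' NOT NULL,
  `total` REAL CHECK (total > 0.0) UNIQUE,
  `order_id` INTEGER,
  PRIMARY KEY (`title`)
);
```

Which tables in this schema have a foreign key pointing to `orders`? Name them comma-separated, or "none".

No REFERENCES clause anywhere in the schema names orders.

none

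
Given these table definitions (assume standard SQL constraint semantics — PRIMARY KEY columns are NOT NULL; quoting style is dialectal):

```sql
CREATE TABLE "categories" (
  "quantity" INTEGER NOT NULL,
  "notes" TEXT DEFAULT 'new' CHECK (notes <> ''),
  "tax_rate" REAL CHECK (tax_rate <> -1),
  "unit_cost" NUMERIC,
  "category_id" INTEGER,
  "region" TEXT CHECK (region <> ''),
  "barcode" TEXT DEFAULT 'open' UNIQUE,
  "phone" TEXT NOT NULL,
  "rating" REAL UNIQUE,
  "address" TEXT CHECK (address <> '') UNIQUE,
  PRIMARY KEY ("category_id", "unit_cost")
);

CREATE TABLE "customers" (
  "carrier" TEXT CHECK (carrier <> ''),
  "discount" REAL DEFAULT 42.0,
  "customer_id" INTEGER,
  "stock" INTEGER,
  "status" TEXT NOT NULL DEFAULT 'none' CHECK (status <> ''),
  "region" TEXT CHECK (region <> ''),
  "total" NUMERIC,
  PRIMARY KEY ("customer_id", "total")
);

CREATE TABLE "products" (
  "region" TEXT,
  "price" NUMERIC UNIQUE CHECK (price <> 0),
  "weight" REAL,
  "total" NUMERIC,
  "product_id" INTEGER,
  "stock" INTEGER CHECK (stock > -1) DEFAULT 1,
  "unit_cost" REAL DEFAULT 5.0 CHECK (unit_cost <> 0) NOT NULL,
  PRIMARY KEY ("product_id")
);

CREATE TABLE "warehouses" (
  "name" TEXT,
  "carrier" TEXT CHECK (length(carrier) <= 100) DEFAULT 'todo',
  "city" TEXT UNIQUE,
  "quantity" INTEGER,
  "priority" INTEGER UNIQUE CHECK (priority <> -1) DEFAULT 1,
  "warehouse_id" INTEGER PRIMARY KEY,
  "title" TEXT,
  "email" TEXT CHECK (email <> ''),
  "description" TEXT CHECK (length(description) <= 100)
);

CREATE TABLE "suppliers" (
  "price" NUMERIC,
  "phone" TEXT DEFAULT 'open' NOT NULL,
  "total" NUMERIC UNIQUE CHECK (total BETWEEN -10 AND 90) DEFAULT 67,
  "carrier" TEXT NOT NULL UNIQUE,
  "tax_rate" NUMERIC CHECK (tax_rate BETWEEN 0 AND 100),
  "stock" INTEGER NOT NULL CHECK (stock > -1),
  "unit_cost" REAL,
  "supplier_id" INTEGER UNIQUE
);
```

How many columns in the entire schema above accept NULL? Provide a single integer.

categories: 6 nullable (notes, tax_rate, region, barcode, rating, address — PK (category_id, unit_cost) and explicit NOT NULL columns excluded).
customers: 4 nullable (carrier, discount, stock, region — PK (customer_id, total) and explicit NOT NULL columns excluded).
products: 5 nullable (region, price, weight, total, stock — PK (product_id) and explicit NOT NULL columns excluded).
warehouses: 8 nullable (name, carrier, city, quantity, priority, title, email, description — PK (warehouse_id) and explicit NOT NULL columns excluded).
suppliers: 5 nullable (price, total, tax_rate, unit_cost, supplier_id — PK none and explicit NOT NULL columns excluded).
Total: 6 + 4 + 5 + 8 + 5 = 28.

28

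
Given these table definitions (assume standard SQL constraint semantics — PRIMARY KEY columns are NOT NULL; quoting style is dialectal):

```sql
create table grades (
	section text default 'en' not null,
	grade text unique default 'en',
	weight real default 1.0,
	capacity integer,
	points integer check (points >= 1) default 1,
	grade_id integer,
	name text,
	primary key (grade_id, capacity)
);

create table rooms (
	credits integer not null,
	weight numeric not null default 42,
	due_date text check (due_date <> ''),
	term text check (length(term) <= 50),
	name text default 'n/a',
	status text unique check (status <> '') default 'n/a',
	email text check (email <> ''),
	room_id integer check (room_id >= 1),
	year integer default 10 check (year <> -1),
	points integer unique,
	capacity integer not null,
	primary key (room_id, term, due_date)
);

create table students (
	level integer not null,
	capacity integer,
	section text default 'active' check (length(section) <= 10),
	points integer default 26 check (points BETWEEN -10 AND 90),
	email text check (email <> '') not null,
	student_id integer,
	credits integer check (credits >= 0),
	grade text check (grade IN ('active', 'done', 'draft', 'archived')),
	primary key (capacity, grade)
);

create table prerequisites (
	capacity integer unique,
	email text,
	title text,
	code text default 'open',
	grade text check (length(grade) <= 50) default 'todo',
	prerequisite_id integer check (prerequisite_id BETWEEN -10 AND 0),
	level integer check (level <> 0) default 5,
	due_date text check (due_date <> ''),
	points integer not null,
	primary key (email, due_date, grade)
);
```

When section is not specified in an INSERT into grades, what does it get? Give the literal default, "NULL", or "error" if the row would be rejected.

section has an explicit DEFAULT 'en'.
When the column is omitted from an INSERT, that default is used.

'en'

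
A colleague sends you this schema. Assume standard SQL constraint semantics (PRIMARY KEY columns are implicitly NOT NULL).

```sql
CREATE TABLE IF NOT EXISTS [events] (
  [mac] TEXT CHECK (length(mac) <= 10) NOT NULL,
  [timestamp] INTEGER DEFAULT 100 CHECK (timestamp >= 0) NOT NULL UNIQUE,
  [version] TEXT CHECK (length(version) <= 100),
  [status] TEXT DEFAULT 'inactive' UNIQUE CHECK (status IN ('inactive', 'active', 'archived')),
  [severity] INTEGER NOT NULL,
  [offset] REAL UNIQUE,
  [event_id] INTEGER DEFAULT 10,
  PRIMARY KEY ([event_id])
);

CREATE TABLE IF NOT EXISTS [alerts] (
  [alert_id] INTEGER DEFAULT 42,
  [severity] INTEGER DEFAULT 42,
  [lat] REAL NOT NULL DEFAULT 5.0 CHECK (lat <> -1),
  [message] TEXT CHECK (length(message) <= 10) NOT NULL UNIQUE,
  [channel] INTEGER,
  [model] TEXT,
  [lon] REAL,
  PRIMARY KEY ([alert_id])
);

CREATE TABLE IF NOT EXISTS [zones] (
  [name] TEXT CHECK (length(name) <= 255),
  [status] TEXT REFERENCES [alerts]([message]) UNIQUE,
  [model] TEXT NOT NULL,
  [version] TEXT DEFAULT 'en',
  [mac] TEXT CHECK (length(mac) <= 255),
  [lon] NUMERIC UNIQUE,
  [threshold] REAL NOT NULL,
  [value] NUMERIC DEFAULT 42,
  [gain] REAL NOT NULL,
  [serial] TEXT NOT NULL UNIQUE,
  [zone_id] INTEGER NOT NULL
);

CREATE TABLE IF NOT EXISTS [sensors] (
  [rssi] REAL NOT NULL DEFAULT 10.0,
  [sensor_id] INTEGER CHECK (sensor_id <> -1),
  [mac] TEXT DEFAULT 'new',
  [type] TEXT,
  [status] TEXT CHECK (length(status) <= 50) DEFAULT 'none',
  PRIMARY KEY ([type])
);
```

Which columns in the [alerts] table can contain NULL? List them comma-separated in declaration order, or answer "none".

- alert_id: part of the PRIMARY KEY, which implies NOT NULL → not nullable.
- severity: DEFAULT only fills an omitted column; an explicit NULL is still allowed → nullable.
- lat: declared NOT NULL → not nullable.
- message: declared NOT NULL → not nullable.
- channel: no NOT NULL constraint applies → nullable.
- model: no NOT NULL constraint applies → nullable.
- lon: no NOT NULL constraint applies → nullable.

severity, channel, model, lon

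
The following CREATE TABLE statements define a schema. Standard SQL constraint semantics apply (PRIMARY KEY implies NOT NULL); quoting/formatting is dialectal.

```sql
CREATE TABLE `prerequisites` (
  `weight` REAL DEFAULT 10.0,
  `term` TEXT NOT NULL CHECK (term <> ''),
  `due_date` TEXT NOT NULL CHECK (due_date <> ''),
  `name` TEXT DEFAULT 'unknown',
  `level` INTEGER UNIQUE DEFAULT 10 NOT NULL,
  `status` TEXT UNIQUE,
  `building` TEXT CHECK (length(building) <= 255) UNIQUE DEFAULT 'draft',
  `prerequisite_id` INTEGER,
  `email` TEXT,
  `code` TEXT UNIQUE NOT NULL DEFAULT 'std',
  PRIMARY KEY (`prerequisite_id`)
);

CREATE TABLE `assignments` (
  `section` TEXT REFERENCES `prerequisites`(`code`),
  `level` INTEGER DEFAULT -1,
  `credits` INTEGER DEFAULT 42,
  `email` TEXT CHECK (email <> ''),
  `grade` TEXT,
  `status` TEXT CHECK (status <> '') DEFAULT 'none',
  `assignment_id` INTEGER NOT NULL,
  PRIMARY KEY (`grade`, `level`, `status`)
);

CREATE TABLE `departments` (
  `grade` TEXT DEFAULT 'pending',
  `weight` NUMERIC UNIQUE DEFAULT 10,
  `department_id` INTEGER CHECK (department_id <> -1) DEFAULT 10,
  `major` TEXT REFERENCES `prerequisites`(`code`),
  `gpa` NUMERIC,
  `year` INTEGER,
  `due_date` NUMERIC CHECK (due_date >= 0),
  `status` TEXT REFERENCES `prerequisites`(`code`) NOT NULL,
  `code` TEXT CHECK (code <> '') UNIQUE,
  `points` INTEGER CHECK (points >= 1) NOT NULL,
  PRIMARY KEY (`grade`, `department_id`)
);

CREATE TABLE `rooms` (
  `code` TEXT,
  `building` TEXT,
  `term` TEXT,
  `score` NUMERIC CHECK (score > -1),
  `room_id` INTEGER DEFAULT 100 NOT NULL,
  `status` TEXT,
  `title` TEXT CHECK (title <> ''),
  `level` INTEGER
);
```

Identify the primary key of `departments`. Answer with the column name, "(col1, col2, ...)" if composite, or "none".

(grade, department_id)

A table-level PRIMARY KEY clause names 2 columns: grade, department_id.
This is a composite key — the combination is unique, not each column individually.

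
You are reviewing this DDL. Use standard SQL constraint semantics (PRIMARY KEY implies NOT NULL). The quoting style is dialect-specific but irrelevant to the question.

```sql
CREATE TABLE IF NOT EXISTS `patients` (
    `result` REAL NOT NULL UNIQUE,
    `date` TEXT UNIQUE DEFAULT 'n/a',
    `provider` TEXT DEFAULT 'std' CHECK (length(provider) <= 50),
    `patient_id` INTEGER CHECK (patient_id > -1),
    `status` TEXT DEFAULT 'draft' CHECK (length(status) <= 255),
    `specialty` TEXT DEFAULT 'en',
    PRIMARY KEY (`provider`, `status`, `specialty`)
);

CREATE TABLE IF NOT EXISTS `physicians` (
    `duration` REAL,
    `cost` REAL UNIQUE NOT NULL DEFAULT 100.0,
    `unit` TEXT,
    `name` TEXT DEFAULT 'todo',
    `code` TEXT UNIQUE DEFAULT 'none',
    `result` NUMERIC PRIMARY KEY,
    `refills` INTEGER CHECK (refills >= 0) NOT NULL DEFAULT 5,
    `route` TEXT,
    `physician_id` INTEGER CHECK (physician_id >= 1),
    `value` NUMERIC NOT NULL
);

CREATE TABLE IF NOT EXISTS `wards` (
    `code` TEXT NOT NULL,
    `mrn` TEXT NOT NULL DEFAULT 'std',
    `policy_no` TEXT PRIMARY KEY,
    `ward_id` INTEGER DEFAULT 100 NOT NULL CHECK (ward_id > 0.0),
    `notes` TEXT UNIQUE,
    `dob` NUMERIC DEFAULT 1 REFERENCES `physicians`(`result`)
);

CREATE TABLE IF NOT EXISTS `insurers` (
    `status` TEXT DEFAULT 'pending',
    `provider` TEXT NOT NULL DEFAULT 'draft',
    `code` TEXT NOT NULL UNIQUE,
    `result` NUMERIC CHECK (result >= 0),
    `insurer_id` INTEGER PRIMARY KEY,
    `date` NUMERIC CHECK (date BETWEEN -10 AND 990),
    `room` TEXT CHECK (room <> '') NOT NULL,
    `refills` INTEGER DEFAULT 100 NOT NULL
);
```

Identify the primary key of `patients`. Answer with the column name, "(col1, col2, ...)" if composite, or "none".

A table-level PRIMARY KEY clause names 3 columns: provider, status, specialty.
This is a composite key — the combination is unique, not each column individually.

(provider, status, specialty)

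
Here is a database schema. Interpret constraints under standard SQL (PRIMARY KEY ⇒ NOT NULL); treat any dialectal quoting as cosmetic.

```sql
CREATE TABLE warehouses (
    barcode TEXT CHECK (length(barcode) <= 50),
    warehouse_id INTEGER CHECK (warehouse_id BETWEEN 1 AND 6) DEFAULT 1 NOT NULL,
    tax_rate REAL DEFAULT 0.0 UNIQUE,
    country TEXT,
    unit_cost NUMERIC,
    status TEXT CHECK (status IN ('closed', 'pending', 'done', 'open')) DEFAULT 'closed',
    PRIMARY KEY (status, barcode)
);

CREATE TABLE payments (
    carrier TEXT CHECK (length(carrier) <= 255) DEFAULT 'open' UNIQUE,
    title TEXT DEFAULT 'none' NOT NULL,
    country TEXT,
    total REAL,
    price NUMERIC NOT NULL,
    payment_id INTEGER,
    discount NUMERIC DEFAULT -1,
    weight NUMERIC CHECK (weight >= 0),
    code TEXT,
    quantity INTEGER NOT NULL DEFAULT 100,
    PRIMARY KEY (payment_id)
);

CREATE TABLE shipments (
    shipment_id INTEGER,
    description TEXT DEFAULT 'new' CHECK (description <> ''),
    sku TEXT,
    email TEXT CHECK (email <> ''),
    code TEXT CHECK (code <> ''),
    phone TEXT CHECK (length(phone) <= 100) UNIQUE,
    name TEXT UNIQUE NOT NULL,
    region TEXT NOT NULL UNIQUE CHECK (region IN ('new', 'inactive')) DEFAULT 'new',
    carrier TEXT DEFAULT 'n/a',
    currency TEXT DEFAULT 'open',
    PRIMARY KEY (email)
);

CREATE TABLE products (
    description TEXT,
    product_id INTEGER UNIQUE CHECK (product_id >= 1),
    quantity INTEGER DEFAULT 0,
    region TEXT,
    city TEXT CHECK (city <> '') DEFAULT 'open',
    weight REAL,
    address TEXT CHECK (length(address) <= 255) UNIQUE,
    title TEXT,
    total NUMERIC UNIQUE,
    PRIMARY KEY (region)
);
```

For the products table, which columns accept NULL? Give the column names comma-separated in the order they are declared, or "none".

- description: no NOT NULL constraint applies → nullable.
- product_id: CHECK does not forbid NULL (a CHECK constraint passes when its expression is NULL) → nullable.
- quantity: DEFAULT only fills an omitted column; an explicit NULL is still allowed → nullable.
- region: part of the PRIMARY KEY, which implies NOT NULL → not nullable.
- city: CHECK does not forbid NULL (a CHECK constraint passes when its expression is NULL) → nullable.
- weight: no NOT NULL constraint applies → nullable.
- address: CHECK does not forbid NULL (a CHECK constraint passes when its expression is NULL) → nullable.
- title: no NOT NULL constraint applies → nullable.
- total: UNIQUE does not imply NOT NULL → nullable.

description, product_id, quantity, city, weight, address, title, total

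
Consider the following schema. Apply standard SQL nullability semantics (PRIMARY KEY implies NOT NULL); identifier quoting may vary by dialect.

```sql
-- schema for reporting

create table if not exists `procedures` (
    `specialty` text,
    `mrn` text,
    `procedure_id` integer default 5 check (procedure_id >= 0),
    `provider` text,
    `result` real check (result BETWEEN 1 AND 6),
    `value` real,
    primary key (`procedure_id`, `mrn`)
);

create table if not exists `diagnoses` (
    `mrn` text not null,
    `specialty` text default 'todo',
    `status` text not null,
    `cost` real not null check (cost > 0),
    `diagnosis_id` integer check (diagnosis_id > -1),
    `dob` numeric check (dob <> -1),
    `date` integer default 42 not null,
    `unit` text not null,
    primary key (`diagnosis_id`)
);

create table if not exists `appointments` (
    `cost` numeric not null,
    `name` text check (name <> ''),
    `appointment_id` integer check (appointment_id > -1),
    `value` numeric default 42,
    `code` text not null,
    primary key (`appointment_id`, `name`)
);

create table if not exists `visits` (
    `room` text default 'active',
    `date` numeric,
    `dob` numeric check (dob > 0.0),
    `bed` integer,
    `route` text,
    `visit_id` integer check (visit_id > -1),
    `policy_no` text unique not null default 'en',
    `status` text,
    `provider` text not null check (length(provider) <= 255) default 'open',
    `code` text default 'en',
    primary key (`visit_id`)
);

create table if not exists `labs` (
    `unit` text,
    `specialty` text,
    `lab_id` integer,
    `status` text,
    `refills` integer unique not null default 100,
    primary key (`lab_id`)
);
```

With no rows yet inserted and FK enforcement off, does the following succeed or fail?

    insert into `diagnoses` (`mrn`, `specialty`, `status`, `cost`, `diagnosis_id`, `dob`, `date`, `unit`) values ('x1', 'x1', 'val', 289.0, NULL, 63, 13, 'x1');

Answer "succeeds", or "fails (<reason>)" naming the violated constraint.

diagnosis_id is explicitly set to NULL, but diagnosis_id is part of the PRIMARY KEY (implied NOT NULL).

fails (NOT NULL on diagnosis_id)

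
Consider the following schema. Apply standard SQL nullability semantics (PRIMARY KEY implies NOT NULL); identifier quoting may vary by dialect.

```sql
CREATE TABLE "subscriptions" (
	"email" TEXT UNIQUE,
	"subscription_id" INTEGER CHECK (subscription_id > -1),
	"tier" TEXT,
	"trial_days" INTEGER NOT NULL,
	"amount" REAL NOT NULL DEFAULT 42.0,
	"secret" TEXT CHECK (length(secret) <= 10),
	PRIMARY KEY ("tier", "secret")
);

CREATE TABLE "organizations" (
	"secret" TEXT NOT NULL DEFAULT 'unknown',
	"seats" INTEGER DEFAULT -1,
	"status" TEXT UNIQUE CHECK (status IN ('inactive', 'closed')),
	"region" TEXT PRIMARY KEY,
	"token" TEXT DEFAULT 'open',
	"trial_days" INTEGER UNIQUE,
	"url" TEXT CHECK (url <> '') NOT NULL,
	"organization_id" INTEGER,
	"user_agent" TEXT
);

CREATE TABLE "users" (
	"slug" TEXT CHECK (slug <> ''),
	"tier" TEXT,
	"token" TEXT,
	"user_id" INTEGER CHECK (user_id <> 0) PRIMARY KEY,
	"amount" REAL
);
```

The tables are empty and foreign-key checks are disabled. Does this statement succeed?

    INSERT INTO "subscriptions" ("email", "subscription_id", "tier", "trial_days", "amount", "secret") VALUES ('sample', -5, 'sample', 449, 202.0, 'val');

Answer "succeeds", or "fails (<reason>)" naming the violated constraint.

fails (CHECK on subscription_id)

The value -5 for subscription_id violates CHECK (subscription_id > -1).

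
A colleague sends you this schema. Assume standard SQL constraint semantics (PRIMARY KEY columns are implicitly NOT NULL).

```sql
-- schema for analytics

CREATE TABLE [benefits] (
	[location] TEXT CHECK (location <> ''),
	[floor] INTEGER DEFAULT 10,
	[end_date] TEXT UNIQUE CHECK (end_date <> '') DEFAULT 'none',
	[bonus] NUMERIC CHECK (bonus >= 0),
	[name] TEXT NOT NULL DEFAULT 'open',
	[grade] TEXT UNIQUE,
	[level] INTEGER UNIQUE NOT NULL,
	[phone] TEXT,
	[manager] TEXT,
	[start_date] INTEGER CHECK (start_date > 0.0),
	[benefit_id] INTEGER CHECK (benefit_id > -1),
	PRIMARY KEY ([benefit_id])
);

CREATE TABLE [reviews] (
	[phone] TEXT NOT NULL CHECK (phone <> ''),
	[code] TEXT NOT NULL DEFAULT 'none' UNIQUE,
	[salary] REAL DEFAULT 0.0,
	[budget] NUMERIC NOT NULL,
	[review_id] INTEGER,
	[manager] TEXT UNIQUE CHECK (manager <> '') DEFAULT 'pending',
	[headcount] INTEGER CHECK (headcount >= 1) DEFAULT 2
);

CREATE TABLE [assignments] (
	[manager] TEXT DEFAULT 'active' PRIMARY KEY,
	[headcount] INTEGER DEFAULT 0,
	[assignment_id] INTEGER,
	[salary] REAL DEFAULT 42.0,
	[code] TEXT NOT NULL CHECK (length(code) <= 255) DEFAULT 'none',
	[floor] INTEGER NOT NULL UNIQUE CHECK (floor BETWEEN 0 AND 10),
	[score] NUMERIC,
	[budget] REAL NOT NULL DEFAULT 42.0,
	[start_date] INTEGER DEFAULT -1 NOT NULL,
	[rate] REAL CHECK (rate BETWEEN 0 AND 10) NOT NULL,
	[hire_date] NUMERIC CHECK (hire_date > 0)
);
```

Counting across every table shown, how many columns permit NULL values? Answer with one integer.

benefits: 8 nullable (location, floor, end_date, bonus, grade, phone, manager, start_date — PK (benefit_id) and explicit NOT NULL columns excluded).
reviews: 4 nullable (salary, review_id, manager, headcount — PK none and explicit NOT NULL columns excluded).
assignments: 5 nullable (headcount, assignment_id, salary, score, hire_date — PK (manager) and explicit NOT NULL columns excluded).
Total: 8 + 4 + 5 = 17.

17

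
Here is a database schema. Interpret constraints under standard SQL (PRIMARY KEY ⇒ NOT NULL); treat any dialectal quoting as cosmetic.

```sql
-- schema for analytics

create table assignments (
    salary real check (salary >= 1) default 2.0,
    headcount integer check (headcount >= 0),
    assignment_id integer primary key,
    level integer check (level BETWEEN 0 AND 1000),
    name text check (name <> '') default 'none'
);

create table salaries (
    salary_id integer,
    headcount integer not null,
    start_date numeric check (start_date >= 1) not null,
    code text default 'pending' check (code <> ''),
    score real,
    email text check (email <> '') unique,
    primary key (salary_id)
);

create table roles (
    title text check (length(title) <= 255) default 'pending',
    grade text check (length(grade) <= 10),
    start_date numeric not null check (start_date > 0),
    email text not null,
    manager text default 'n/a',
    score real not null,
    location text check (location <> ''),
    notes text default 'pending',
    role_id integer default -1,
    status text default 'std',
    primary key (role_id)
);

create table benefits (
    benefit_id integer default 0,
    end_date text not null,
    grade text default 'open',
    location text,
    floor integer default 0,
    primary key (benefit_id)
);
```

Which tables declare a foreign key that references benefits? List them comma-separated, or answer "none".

No REFERENCES clause anywhere in the schema names benefits.

none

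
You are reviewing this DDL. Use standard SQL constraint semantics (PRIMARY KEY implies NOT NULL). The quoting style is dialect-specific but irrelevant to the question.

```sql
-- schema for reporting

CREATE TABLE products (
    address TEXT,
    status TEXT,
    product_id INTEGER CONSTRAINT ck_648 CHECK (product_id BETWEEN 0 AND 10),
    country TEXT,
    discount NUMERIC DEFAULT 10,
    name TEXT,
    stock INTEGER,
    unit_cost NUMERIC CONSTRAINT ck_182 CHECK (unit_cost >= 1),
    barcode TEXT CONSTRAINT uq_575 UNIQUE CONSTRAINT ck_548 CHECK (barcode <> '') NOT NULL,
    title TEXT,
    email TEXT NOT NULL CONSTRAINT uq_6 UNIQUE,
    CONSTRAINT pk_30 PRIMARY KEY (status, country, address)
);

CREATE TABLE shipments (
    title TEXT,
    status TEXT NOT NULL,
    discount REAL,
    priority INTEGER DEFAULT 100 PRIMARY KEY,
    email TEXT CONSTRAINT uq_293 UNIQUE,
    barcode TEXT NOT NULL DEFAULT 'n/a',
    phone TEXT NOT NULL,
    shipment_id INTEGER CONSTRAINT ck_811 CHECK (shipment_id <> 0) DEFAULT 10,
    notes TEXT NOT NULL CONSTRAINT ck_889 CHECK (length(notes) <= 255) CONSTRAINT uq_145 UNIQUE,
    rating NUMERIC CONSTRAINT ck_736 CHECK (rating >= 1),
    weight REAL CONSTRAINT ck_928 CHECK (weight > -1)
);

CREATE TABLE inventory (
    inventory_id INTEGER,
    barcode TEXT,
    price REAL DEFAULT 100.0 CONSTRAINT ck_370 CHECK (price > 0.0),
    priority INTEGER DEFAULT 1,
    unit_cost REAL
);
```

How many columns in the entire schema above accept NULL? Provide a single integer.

17

products: 6 nullable (product_id, discount, name, stock, unit_cost, title — PK (status, country, address) and explicit NOT NULL columns excluded).
shipments: 6 nullable (title, discount, email, shipment_id, rating, weight — PK (priority) and explicit NOT NULL columns excluded).
inventory: 5 nullable (inventory_id, barcode, price, priority, unit_cost — PK none and explicit NOT NULL columns excluded).
Total: 6 + 6 + 5 = 17.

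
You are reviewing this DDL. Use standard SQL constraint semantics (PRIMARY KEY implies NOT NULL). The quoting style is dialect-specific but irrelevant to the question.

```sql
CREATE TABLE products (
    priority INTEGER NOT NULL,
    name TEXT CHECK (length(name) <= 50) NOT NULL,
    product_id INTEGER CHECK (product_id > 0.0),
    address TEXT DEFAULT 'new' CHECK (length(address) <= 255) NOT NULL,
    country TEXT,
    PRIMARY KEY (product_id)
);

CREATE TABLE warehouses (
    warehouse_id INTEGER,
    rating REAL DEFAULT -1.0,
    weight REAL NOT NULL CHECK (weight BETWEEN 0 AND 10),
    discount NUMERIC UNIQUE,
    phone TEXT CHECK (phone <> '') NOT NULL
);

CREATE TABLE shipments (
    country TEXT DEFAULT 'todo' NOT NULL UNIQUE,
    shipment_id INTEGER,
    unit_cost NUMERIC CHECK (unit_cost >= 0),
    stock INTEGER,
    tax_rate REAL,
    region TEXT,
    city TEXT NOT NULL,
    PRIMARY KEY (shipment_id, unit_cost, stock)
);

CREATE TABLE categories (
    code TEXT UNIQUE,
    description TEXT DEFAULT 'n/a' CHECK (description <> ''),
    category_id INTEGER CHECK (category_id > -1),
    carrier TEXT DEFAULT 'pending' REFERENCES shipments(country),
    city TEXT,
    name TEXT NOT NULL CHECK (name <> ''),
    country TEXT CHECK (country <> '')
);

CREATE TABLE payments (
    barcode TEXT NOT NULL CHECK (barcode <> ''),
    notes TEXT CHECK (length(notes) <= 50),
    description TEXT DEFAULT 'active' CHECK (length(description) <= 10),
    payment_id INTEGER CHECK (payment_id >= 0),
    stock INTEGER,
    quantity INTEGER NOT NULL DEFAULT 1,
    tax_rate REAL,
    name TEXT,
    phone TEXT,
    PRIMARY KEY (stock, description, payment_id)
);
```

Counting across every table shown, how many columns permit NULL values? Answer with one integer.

16

products: 1 nullable (country — PK (product_id) and explicit NOT NULL columns excluded).
warehouses: 3 nullable (warehouse_id, rating, discount — PK none and explicit NOT NULL columns excluded).
shipments: 2 nullable (tax_rate, region — PK (shipment_id, unit_cost, stock) and explicit NOT NULL columns excluded).
categories: 6 nullable (code, description, category_id, carrier, city, country — PK none and explicit NOT NULL columns excluded).
payments: 4 nullable (notes, tax_rate, name, phone — PK (stock, description, payment_id) and explicit NOT NULL columns excluded).
Total: 1 + 3 + 2 + 6 + 4 = 16.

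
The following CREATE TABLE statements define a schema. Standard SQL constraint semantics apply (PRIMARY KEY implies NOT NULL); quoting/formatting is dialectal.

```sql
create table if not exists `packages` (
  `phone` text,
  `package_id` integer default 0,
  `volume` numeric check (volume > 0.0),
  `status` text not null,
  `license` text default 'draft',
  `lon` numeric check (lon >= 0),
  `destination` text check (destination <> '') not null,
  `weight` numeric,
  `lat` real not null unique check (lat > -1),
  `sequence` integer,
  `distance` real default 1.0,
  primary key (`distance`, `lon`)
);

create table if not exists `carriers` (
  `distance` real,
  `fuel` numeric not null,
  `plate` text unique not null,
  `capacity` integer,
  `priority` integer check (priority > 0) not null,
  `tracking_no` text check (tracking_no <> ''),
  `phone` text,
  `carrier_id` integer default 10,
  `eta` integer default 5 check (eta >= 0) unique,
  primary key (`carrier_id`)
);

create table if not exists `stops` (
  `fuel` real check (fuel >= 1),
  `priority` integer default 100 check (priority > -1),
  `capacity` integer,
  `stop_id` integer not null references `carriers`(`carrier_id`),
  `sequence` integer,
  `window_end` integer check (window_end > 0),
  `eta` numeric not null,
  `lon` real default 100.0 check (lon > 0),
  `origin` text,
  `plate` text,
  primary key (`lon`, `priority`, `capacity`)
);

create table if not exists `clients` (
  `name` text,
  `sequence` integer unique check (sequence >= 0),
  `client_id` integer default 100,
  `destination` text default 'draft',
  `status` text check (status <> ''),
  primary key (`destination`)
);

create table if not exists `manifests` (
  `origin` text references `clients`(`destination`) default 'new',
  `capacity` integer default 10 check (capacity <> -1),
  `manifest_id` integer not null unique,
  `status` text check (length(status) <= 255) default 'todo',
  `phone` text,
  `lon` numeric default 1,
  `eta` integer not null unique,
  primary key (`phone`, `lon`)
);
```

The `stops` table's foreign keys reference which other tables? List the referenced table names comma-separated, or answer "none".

- stop_id REFERENCES carriers(carrier_id).

carriers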